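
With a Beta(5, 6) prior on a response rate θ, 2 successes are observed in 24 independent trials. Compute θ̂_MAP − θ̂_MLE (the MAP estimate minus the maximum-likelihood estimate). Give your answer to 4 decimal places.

MAP − MLE = 0.0985

Posterior is Beta(7, 28); MAP = (7−1)/(35−2) = 6/33 ≈ 0.18182.
MLE ignores the prior: θ̂_MLE = k/n = 2/24 ≈ 0.08333.
Difference = 6/33 − 2/24 = 13/132 ≈ 0.0985.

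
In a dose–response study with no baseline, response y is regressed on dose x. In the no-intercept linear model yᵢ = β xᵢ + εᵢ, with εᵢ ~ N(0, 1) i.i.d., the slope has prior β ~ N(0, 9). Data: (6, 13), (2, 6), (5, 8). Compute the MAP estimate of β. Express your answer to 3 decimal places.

log p(β | y) = −Σ(yᵢ − βxᵢ)²/(2·1) − β²/(2·9) + const.
Setting the derivative to zero: Σxᵢ(yᵢ − βxᵢ)/1 − β/9 = 0, so β = Σxᵢyᵢ / (Σxᵢ² + σ²/τ²).
Σxᵢyᵢ = 6·13 + 2·6 + 5·8 = 130; Σxᵢ² = 65; σ²/τ² = 1/9.
β̂_MAP = 130 / (65 + 1/9) = 130/(586/9) = 585/293 ≈ 1.997.

β̂_MAP = 1.997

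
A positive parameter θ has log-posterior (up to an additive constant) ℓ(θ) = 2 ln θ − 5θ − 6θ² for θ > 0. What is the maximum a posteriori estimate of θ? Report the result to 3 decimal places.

ℓ'(θ) = 2/θ − 5 − 12θ. Setting this to zero and multiplying by θ: 12θ² + 5θ − 2 = 0.
θ = (−5 + √(5² + 4·12·2)) / (2·12) = (−5 + √121) / 24 = (−5 + 11)/24 = 1/4.
ℓ''(θ) = −2/θ² − 12 < 0, confirming a maximum.

θ̂_MAP = 0.250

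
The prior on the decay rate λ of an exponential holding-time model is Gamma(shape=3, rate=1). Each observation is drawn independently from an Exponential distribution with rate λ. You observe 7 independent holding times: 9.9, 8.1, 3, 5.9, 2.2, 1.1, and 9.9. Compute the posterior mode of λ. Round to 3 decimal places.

λ̂_MAP = 0.219

The Exponential(rate=λ) likelihood is ∝ λ^n e^(−λΣtᵢ). Here n = 7 and Σtᵢ = 9.9 + 8.1 + 3 + 5.9 + 2.2 + 1.1 + 9.9 = 40.1.
Posterior ∝ λ^2e^(−1λ) · λ^7e^(−40.1λ) = λ^9e^(−41.1λ), i.e. Gamma(10, 41.1).
Mode = (a−1)/b = 9/41.1 ≈ 0.219.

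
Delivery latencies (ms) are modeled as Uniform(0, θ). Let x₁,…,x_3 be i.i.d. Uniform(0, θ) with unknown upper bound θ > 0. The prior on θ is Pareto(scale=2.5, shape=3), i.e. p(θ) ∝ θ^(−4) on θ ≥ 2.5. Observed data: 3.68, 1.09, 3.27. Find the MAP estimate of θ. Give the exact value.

The Uniform(0, θ) likelihood is θ^(−n) for θ ≥ max(xᵢ), zero otherwise. Here max(xᵢ) = 3.68.
Posterior ∝ θ^(−4) · θ^(−3) = θ^(−7) on θ ≥ max(2.5, 3.68) = 3.68.
This density is strictly decreasing in θ, so the posterior mode lies at the lower boundary of the support.

θ̂_MAP = 3.68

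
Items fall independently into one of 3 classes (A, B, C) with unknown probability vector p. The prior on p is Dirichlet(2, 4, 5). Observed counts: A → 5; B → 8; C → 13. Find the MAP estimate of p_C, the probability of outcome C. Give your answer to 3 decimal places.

MAP estimate of p_C = 0.500

The posterior is Dirichlet(αᵢ + nᵢ) = Dirichlet(7, 12, 18).
For a Dirichlet(a₁,…,a_K) with all aᵢ > 1, the mode has j-th component (aⱼ − 1)/(Σaᵢ − K).
Here Σaᵢ = 37 and K = 3, so p_C = (18 − 1)/(37 − 3) = 17/34 ≈ 0.500.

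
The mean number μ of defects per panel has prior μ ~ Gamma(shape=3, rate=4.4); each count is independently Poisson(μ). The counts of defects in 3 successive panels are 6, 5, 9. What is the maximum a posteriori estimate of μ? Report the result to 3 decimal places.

μ̂_MAP = 2.973

Σxᵢ = 6+5+9 = 20, with n = 3.
Posterior ∝ μ^2e^(−4.4μ) · μ^20e^(−3μ) = μ^22e^(−7.4μ), i.e. Gamma(shape=23, rate=7.4).
The mode of a Gamma(a, b) with a ≥ 1 (shape–rate) is (a−1)/b = 22/7.4 ≈ 2.973.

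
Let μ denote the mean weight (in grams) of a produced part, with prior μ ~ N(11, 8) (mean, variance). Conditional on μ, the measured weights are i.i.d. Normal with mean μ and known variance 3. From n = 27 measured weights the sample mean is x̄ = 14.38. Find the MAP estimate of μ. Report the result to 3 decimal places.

μ̂_MAP = 14.334

n = 27, x̄ = 14.38.
For a Normal prior and Normal likelihood with known variance, the posterior is Normal; its mode equals its mean, the precision-weighted average.
Prior precision 1/σ₀² = 1/8 = 0.125; data precision n/σ² = 27/3 = 9.
μ̂ = (0.125·11 + 9·14.38) / (0.125 + 9) = 130.795/9.125 = 26159/1825 ≈ 14.334.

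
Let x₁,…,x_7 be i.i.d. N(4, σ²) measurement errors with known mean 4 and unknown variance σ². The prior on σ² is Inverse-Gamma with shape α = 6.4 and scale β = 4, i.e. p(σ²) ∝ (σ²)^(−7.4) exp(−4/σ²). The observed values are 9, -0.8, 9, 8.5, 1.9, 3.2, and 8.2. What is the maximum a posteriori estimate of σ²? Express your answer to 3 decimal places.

σ̂²_MAP = 5.687

Sum of squared deviations about the known mean: SS = (9−4)² + (-0.8−4)² + (9−4)² + (8.5−4)² + (1.9−4)² + (3.2−4)² + (8.2−4)² = 115.98.
The Normal likelihood contributes (σ²)^(−n/2) exp(−SS/(2σ²)), so the posterior is Inverse-Gamma(α + n/2, β + SS/2) = Inverse-Gamma(9.9, 61.99).
The mode of Inverse-Gamma(a, b) is b/(a+1) = 61.99/10.9 ≈ 5.687.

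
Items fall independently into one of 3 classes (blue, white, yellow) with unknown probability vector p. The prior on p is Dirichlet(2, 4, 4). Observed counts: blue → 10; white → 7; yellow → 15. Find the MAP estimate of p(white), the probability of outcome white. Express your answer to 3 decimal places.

MAP estimate of p(white) = 0.256

The posterior is Dirichlet(αᵢ + nᵢ) = Dirichlet(12, 11, 19).
For a Dirichlet(a₁,…,a_K) with all aᵢ > 1, the mode has j-th component (aⱼ − 1)/(Σaᵢ − K).
Here Σaᵢ = 42 and K = 3, so p(white) = (11 − 1)/(42 − 3) = 10/39 ≈ 0.256.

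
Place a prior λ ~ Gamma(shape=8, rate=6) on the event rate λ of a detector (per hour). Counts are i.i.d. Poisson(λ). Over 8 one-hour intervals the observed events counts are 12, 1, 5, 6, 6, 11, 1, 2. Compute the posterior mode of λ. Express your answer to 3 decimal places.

Σxᵢ = 12+1+5+6+6+11+1+2 = 44, with n = 8.
Posterior ∝ λ^7e^(−6λ) · λ^44e^(−8λ) = λ^51e^(−14λ), i.e. Gamma(shape=52, rate=14).
The mode of a Gamma(a, b) with a ≥ 1 (shape–rate) is (a−1)/b = 51/14 ≈ 3.643.

λ̂_MAP = 3.643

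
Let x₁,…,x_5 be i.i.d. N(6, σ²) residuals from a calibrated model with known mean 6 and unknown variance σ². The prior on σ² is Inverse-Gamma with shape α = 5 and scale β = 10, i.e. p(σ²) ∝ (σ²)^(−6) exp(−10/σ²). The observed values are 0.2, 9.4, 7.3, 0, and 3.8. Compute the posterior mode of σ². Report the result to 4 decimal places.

Sum of squared deviations about the known mean: SS = (0.2−6)² + (9.4−6)² + (7.3−6)² + (0−6)² + (3.8−6)² = 87.73.
The Normal likelihood contributes (σ²)^(−n/2) exp(−SS/(2σ²)), so the posterior is Inverse-Gamma(α + n/2, β + SS/2) = Inverse-Gamma(7.5, 53.865).
The mode of Inverse-Gamma(a, b) is b/(a+1) = 53.865/8.5 ≈ 6.3371.

σ̂²_MAP = 6.3371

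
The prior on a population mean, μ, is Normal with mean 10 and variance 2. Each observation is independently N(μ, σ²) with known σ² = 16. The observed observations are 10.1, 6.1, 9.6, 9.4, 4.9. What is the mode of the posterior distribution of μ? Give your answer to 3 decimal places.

μ̂_MAP = 9.238

n = 5; x̄ = (10.1 + 6.1 + 9.6 + 9.4 + 4.9)/5 = 40.1/5 = 8.02.
For a Normal prior and Normal likelihood with known variance, the posterior is Normal; its mode equals its mean, the precision-weighted average.
Prior precision 1/σ₀² = 1/2 = 0.5; data precision n/σ² = 5/16 = 0.3125.
μ̂ = (0.5·10 + 0.3125·8.02) / (0.5 + 0.3125) = 7.50625/0.8125 = 1201/130 ≈ 9.238.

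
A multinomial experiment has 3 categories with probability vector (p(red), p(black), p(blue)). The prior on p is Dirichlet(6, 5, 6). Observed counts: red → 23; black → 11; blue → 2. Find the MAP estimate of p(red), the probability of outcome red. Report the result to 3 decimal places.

MAP estimate of p(red) = 0.560

The posterior is Dirichlet(αᵢ + nᵢ) = Dirichlet(29, 16, 8).
For a Dirichlet(a₁,…,a_K) with all aᵢ > 1, the mode has j-th component (aⱼ − 1)/(Σaᵢ − K).
Here Σaᵢ = 53 and K = 3, so p(red) = (29 − 1)/(53 − 3) = 28/50 ≈ 0.560.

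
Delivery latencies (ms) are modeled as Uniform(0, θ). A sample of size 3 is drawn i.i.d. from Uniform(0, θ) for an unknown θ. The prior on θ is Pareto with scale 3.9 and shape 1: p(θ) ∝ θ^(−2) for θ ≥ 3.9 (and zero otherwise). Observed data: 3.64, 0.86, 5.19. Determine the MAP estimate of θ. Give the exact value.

The Uniform(0, θ) likelihood is θ^(−n) for θ ≥ max(xᵢ), zero otherwise. Here max(xᵢ) = 5.19.
Posterior ∝ θ^(−2) · θ^(−3) = θ^(−5) on θ ≥ max(3.9, 5.19) = 5.19.
This density is strictly decreasing in θ, so the posterior mode lies at the lower boundary of the support.

θ̂_MAP = 5.19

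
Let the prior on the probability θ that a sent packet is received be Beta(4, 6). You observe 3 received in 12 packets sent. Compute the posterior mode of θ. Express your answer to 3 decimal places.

θ̂_MAP = 0.300

Prior: Beta(4, 6).
Data: 3 successes in 12 trials. The binomial likelihood contributes θ^3(1−θ)^9, so the posterior is Beta(4+3, 6+9) = Beta(7, 15).
For Beta(a, b) with a, b > 1 the mode is (a−1)/(a+b−2) = 6/20 ≈ 0.300.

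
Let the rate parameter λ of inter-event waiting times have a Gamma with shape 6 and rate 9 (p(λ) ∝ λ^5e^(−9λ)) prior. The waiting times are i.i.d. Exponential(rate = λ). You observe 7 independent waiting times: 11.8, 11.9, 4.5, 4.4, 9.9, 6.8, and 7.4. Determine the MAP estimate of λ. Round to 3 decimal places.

The Exponential(rate=λ) likelihood is ∝ λ^n e^(−λΣtᵢ). Here n = 7 and Σtᵢ = 11.8 + 11.9 + 4.5 + 4.4 + 9.9 + 6.8 + 7.4 = 56.7.
Posterior ∝ λ^5e^(−9λ) · λ^7e^(−56.7λ) = λ^12e^(−65.7λ), i.e. Gamma(13, 65.7).
Mode = (a−1)/b = 12/65.7 ≈ 0.183.

λ̂_MAP = 0.183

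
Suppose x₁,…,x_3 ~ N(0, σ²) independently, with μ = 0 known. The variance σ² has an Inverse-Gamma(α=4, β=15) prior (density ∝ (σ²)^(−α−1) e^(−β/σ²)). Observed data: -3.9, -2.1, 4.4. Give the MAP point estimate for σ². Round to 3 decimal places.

Sum of squared deviations about the known mean: SS = (-3.9−0)² + (-2.1−0)² + (4.4−0)² = 38.98.
The Normal likelihood contributes (σ²)^(−n/2) exp(−SS/(2σ²)), so the posterior is Inverse-Gamma(α + n/2, β + SS/2) = Inverse-Gamma(5.5, 34.49).
The mode of Inverse-Gamma(a, b) is b/(a+1) = 34.49/6.5 ≈ 5.306.

σ̂²_MAP = 5.306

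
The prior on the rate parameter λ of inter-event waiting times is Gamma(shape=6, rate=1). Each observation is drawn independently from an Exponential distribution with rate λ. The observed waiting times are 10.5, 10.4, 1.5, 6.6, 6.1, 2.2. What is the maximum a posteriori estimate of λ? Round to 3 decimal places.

The Exponential(rate=λ) likelihood is ∝ λ^n e^(−λΣtᵢ). Here n = 6 and Σtᵢ = 10.5 + 10.4 + 1.5 + 6.6 + 6.1 + 2.2 = 37.3.
Posterior ∝ λ^5e^(−1λ) · λ^6e^(−37.3λ) = λ^11e^(−38.3λ), i.e. Gamma(12, 38.3).
Mode = (a−1)/b = 11/38.3 ≈ 0.287.

λ̂_MAP = 0.287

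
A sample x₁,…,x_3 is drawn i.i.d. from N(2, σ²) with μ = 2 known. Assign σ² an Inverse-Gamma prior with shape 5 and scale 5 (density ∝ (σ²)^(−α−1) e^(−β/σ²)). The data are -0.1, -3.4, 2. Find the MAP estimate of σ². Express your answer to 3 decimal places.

σ̂²_MAP = 2.905

Sum of squared deviations about the known mean: SS = (-0.1−2)² + (-3.4−2)² + (2−2)² = 33.57.
The Normal likelihood contributes (σ²)^(−n/2) exp(−SS/(2σ²)), so the posterior is Inverse-Gamma(α + n/2, β + SS/2) = Inverse-Gamma(6.5, 21.785).
The mode of Inverse-Gamma(a, b) is b/(a+1) = 21.785/7.5 ≈ 2.905.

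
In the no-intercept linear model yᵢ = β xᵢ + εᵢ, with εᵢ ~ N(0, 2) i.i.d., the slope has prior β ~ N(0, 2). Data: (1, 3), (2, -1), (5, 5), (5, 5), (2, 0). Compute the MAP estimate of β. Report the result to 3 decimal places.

β̂_MAP = 0.850

log p(β | y) = −Σ(yᵢ − βxᵢ)²/(2·2) − β²/(2·2) + const.
Setting the derivative to zero: Σxᵢ(yᵢ − βxᵢ)/2 − β/2 = 0, so β = Σxᵢyᵢ / (Σxᵢ² + σ²/τ²).
Σxᵢyᵢ = 1·3 + 2·(-1) + 5·5 + 5·5 + 2·0 = 51; Σxᵢ² = 59; σ²/τ² = 1.
β̂_MAP = 51 / (59 + 1) = 51/60 ≈ 0.850.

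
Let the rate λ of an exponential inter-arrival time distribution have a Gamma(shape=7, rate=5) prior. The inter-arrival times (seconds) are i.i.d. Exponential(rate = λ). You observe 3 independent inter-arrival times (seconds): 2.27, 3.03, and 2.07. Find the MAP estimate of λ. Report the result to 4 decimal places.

The Exponential(rate=λ) likelihood is ∝ λ^n e^(−λΣtᵢ). Here n = 3 and Σtᵢ = 2.27 + 3.03 + 2.07 = 7.37.
Posterior ∝ λ^6e^(−5λ) · λ^3e^(−7.37λ) = λ^9e^(−12.37λ), i.e. Gamma(10, 12.37).
Mode = (a−1)/b = 9/12.37 ≈ 0.7276.

λ̂_MAP = 0.7276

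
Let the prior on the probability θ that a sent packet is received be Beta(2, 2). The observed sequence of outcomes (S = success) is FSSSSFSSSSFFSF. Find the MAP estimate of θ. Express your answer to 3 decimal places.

θ̂_MAP = 0.625

Prior: Beta(2, 2).
Data: 9 successes in 14 trials (from the sequence). The binomial likelihood contributes θ^9(1−θ)^5, so the posterior is Beta(2+9, 2+5) = Beta(11, 7).
For Beta(a, b) with a, b > 1 the mode is (a−1)/(a+b−2) = 10/16 ≈ 0.625.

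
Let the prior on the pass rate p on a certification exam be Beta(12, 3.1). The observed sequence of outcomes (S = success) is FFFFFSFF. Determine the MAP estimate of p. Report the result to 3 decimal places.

Prior: Beta(12, 3.1).
Data: 1 success in 8 trials (from the sequence). The binomial likelihood contributes p(1−p)^7, so the posterior is Beta(12+1, 3.1+7) = Beta(13, 10.1).
For Beta(a, b) with a, b > 1 the mode is (a−1)/(a+b−2) = 12/21.1 ≈ 0.569.

p̂_MAP = 0.569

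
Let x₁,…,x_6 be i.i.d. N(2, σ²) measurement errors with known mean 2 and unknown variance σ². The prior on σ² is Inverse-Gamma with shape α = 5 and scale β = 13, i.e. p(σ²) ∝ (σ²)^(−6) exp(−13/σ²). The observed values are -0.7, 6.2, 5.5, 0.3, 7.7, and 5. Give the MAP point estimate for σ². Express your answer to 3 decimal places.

σ̂²_MAP = 5.976

Sum of squared deviations about the known mean: SS = (-0.7−2)² + (6.2−2)² + (5.5−2)² + (0.3−2)² + (7.7−2)² + (5−2)² = 81.56.
The Normal likelihood contributes (σ²)^(−n/2) exp(−SS/(2σ²)), so the posterior is Inverse-Gamma(α + n/2, β + SS/2) = Inverse-Gamma(8, 53.78).
The mode of Inverse-Gamma(a, b) is b/(a+1) = 53.78/9 ≈ 5.976.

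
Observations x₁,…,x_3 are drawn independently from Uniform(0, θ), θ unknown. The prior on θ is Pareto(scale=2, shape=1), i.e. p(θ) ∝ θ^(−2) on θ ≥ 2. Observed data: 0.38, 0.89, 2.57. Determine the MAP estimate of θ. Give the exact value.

θ̂_MAP = 2.57

The Uniform(0, θ) likelihood is θ^(−n) for θ ≥ max(xᵢ), zero otherwise. Here max(xᵢ) = 2.57.
Posterior ∝ θ^(−2) · θ^(−3) = θ^(−5) on θ ≥ max(2, 2.57) = 2.57.
This density is strictly decreasing in θ, so the posterior mode lies at the lower boundary of the support.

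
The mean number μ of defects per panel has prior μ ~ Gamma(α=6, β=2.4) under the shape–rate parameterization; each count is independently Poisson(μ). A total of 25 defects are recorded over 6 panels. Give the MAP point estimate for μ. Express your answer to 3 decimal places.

Σxᵢ = 25, n = 6.
Posterior ∝ μ^5e^(−2.4μ) · μ^25e^(−6μ) = μ^30e^(−8.4μ), i.e. Gamma(shape=31, rate=8.4).
The mode of a Gamma(a, b) with a ≥ 1 (shape–rate) is (a−1)/b = 30/8.4 ≈ 3.571.

μ̂_MAP = 3.571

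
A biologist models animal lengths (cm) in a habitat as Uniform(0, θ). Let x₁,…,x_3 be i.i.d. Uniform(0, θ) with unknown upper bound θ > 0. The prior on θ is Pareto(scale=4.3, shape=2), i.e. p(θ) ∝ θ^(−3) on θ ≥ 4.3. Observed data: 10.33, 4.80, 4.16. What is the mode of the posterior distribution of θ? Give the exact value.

θ̂_MAP = 10.33

The Uniform(0, θ) likelihood is θ^(−n) for θ ≥ max(xᵢ), zero otherwise. Here max(xᵢ) = 10.33.
Posterior ∝ θ^(−3) · θ^(−3) = θ^(−6) on θ ≥ max(4.3, 10.33) = 10.33.
This density is strictly decreasing in θ, so the posterior mode lies at the lower boundary of the support.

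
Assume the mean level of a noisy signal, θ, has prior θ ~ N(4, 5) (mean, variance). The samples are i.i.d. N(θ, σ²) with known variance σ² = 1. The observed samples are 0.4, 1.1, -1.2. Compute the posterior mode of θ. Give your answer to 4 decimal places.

θ̂_MAP = 0.3438

n = 3; x̄ = (0.4 + 1.1 + (-1.2))/3 = 0.3/3 = 0.1.
For a Normal prior and Normal likelihood with known variance, the posterior is Normal; its mode equals its mean, the precision-weighted average.
Prior precision 1/σ₀² = 1/5 = 0.2; data precision n/σ² = 3/1 = 3.
θ̂ = (0.2·4 + 3·0.1) / (0.2 + 3) = 1.1/3.2 = 0.34375 ≈ 0.3438.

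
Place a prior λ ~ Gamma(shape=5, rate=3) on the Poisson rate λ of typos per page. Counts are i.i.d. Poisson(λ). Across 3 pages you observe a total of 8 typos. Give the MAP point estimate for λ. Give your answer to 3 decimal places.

λ̂_MAP = 2.000

Σxᵢ = 8, n = 3.
Posterior ∝ λ^4e^(−3λ) · λ^8e^(−3λ) = λ^12e^(−6λ), i.e. Gamma(shape=13, rate=6).
The mode of a Gamma(a, b) with a ≥ 1 (shape–rate) is (a−1)/b = 12/6 ≈ 2.000.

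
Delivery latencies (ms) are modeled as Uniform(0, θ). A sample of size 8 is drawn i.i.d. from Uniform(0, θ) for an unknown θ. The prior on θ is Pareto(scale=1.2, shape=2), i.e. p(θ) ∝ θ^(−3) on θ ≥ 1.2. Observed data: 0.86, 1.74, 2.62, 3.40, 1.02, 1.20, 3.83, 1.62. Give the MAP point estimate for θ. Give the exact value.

The Uniform(0, θ) likelihood is θ^(−n) for θ ≥ max(xᵢ), zero otherwise. Here max(xᵢ) = 3.83.
Posterior ∝ θ^(−3) · θ^(−8) = θ^(−11) on θ ≥ max(1.2, 3.83) = 3.83.
This density is strictly decreasing in θ, so the posterior mode lies at the lower boundary of the support.

θ̂_MAP = 3.83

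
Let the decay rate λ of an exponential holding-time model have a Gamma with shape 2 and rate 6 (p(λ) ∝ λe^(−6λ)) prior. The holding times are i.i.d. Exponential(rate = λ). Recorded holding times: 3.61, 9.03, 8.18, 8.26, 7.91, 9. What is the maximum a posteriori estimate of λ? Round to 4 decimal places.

λ̂_MAP = 0.1346

The Exponential(rate=λ) likelihood is ∝ λ^n e^(−λΣtᵢ). Here n = 6 and Σtᵢ = 3.61 + 9.03 + 8.18 + 8.26 + 7.91 + 9 = 45.99.
Posterior ∝ λe^(−6λ) · λ^6e^(−45.99λ) = λ^7e^(−51.99λ), i.e. Gamma(8, 51.99).
Mode = (a−1)/b = 7/51.99 ≈ 0.1346.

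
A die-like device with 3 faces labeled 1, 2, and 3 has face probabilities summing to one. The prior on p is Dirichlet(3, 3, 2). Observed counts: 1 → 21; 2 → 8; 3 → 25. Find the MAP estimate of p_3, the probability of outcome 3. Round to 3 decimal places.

MAP estimate: 0.441

The posterior is Dirichlet(αᵢ + nᵢ) = Dirichlet(24, 11, 27).
For a Dirichlet(a₁,…,a_K) with all aᵢ > 1, the mode has j-th component (aⱼ − 1)/(Σaᵢ − K).
Here Σaᵢ = 62 and K = 3, so p_3 = (27 − 1)/(62 − 3) = 26/59 ≈ 0.441.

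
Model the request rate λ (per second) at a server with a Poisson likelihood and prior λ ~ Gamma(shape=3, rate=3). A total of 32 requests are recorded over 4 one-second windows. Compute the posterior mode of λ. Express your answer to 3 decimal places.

Σxᵢ = 32, n = 4.
Posterior ∝ λ^2e^(−3λ) · λ^32e^(−4λ) = λ^34e^(−7λ), i.e. Gamma(shape=35, rate=7).
The mode of a Gamma(a, b) with a ≥ 1 (shape–rate) is (a−1)/b = 34/7 ≈ 4.857.

λ̂_MAP = 4.857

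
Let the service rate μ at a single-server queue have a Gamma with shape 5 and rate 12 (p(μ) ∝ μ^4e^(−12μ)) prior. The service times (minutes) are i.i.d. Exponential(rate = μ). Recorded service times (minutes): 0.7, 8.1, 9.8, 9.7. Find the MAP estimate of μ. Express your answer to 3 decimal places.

μ̂_MAP = 0.199

The Exponential(rate=μ) likelihood is ∝ μ^n e^(−μΣtᵢ). Here n = 4 and Σtᵢ = 0.7 + 8.1 + 9.8 + 9.7 = 28.3.
Posterior ∝ μ^4e^(−12μ) · μ^4e^(−28.3μ) = μ^8e^(−40.3μ), i.e. Gamma(9, 40.3).
Mode = (a−1)/b = 8/40.3 ≈ 0.199.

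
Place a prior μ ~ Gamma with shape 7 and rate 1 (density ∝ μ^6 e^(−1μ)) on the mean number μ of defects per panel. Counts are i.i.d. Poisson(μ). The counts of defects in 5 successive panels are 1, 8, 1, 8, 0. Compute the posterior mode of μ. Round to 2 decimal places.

μ̂_MAP = 4.00

Σxᵢ = 1+8+1+8+0 = 18, with n = 5.
Posterior ∝ μ^6e^(−1μ) · μ^18e^(−5μ) = μ^24e^(−6μ), i.e. Gamma(shape=25, rate=6).
The mode of a Gamma(a, b) with a ≥ 1 (shape–rate) is (a−1)/b = 24/6 ≈ 4.00.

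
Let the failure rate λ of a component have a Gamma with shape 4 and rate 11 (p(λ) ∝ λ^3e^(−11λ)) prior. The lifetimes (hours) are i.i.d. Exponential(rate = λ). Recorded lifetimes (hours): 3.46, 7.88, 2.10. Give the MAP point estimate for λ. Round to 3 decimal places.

λ̂_MAP = 0.245

The Exponential(rate=λ) likelihood is ∝ λ^n e^(−λΣtᵢ). Here n = 3 and Σtᵢ = 3.46 + 7.88 + 2.10 = 13.44.
Posterior ∝ λ^3e^(−11λ) · λ^3e^(−13.44λ) = λ^6e^(−24.44λ), i.e. Gamma(7, 24.44).
Mode = (a−1)/b = 6/24.44 ≈ 0.245.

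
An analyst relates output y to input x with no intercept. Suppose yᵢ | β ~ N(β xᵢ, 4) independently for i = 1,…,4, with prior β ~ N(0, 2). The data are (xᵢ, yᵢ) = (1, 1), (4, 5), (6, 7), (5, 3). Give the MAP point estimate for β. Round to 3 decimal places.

log p(β | y) = −Σ(yᵢ − βxᵢ)²/(2·4) − β²/(2·2) + const.
Setting the derivative to zero: Σxᵢ(yᵢ − βxᵢ)/4 − β/2 = 0, so β = Σxᵢyᵢ / (Σxᵢ² + σ²/τ²).
Σxᵢyᵢ = 1·1 + 4·5 + 6·7 + 5·3 = 78; Σxᵢ² = 78; σ²/τ² = 2.
β̂_MAP = 78 / (78 + 2) = 78/80 ≈ 0.975.

β̂_MAP = 0.975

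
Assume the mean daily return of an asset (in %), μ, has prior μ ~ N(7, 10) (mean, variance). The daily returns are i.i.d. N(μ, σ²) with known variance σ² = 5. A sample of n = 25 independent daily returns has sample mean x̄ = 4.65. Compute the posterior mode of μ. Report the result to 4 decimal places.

n = 25, x̄ = 4.65.
For a Normal prior and Normal likelihood with known variance, the posterior is Normal; its mode equals its mean, the precision-weighted average.
Prior precision 1/σ₀² = 1/10 = 0.1; data precision n/σ² = 25/5 = 5.
μ̂ = (0.1·7 + 5·4.65) / (0.1 + 5) = 23.95/5.1 = 479/102 ≈ 4.6961.

μ̂_MAP = 4.6961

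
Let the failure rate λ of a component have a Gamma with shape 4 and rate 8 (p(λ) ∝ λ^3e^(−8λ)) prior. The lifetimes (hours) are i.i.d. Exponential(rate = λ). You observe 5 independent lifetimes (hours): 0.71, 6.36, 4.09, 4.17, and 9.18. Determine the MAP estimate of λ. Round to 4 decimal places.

The Exponential(rate=λ) likelihood is ∝ λ^n e^(−λΣtᵢ). Here n = 5 and Σtᵢ = 0.71 + 6.36 + 4.09 + 4.17 + 9.18 = 24.51.
Posterior ∝ λ^3e^(−8λ) · λ^5e^(−24.51λ) = λ^8e^(−32.51λ), i.e. Gamma(9, 32.51).
Mode = (a−1)/b = 8/32.51 ≈ 0.2461.

λ̂_MAP = 0.2461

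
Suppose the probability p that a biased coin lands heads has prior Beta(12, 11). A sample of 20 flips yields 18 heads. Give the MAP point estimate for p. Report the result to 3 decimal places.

p̂_MAP = 0.707

Prior: Beta(12, 11).
Data: 18 successes in 20 trials. The binomial likelihood contributes p^18(1−p)^2, so the posterior is Beta(12+18, 11+2) = Beta(30, 13).
For Beta(a, b) with a, b > 1 the mode is (a−1)/(a+b−2) = 29/41 ≈ 0.707.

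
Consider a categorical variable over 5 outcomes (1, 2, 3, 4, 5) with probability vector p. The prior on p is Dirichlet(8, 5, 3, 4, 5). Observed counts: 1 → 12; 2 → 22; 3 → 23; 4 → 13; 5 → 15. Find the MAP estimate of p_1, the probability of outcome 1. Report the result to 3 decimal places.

The posterior is Dirichlet(αᵢ + nᵢ) = Dirichlet(20, 27, 26, 17, 20).
For a Dirichlet(a₁,…,a_K) with all aᵢ > 1, the mode has j-th component (aⱼ − 1)/(Σaᵢ − K).
Here Σaᵢ = 110 and K = 5, so p_1 = (20 − 1)/(110 − 5) = 19/105 ≈ 0.181.

MAP estimate: 0.181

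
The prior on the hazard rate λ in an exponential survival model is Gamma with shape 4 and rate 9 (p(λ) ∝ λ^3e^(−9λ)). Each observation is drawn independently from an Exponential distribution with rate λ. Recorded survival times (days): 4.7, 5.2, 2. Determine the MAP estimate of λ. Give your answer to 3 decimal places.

λ̂_MAP = 0.287

The Exponential(rate=λ) likelihood is ∝ λ^n e^(−λΣtᵢ). Here n = 3 and Σtᵢ = 4.7 + 5.2 + 2 = 11.9.
Posterior ∝ λ^3e^(−9λ) · λ^3e^(−11.9λ) = λ^6e^(−20.9λ), i.e. Gamma(7, 20.9).
Mode = (a−1)/b = 6/20.9 ≈ 0.287.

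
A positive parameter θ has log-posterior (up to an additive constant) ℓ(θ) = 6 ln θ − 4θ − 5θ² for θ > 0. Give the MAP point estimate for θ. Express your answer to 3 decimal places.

θ̂_MAP = 0.600

ℓ'(θ) = 6/θ − 4 − 10θ. Setting this to zero and multiplying by θ: 10θ² + 4θ − 6 = 0.
θ = (−4 + √(4² + 4·10·6)) / (2·10) = (−4 + √256) / 20 = (−4 + 16)/20 = 3/5.
ℓ''(θ) = −6/θ² − 10 < 0, confirming a maximum.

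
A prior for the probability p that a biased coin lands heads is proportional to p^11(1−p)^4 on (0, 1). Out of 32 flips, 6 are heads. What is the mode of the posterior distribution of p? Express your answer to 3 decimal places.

The prior density ∝ p^11(1−p)^4 is the kernel of Beta(12, 5).
Data: 6 successes in 32 trials. The binomial likelihood contributes p^6(1−p)^26, so the posterior is Beta(12+6, 5+26) = Beta(18, 31).
For Beta(a, b) with a, b > 1 the mode is (a−1)/(a+b−2) = 17/47 ≈ 0.362.

p̂_MAP = 0.362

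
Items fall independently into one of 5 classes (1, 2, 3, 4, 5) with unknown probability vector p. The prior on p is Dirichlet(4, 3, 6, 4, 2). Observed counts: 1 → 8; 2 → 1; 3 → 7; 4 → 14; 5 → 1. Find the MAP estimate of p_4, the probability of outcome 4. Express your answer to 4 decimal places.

The posterior is Dirichlet(αᵢ + nᵢ) = Dirichlet(12, 4, 13, 18, 3).
For a Dirichlet(a₁,…,a_K) with all aᵢ > 1, the mode has j-th component (aⱼ − 1)/(Σaᵢ − K).
Here Σaᵢ = 50 and K = 5, so p_4 = (18 − 1)/(50 − 5) = 17/45 ≈ 0.3778.

MAP estimate: 0.3778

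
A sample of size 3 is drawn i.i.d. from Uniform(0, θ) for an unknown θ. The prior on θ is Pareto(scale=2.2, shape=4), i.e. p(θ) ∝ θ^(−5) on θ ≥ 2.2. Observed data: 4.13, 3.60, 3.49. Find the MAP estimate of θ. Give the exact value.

The Uniform(0, θ) likelihood is θ^(−n) for θ ≥ max(xᵢ), zero otherwise. Here max(xᵢ) = 4.13.
Posterior ∝ θ^(−5) · θ^(−3) = θ^(−8) on θ ≥ max(2.2, 4.13) = 4.13.
This density is strictly decreasing in θ, so the posterior mode lies at the lower boundary of the support.

θ̂_MAP = 4.13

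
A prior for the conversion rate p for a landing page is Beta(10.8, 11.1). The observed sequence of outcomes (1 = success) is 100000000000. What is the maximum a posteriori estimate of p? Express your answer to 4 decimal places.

Prior: Beta(10.8, 11.1).
Data: 1 success in 12 trials (from the sequence). The binomial likelihood contributes p(1−p)^11, so the posterior is Beta(10.8+1, 11.1+11) = Beta(11.8, 22.1).
For Beta(a, b) with a, b > 1 the mode is (a−1)/(a+b−2) = 10.8/31.9 ≈ 0.3386.

p̂_MAP = 0.3386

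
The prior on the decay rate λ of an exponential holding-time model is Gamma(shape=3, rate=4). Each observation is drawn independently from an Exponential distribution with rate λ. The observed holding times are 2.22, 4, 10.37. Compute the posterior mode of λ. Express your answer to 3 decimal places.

The Exponential(rate=λ) likelihood is ∝ λ^n e^(−λΣtᵢ). Here n = 3 and Σtᵢ = 2.22 + 4 + 10.37 = 16.59.
Posterior ∝ λ^2e^(−4λ) · λ^3e^(−16.59λ) = λ^5e^(−20.59λ), i.e. Gamma(6, 20.59).
Mode = (a−1)/b = 5/20.59 ≈ 0.243.

λ̂_MAP = 0.243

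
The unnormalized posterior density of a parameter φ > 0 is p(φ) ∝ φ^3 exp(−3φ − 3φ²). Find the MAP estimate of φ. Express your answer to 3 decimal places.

ℓ'(φ) = 3/φ − 3 − 6φ. Setting this to zero and multiplying by φ: 6φ² + 3φ − 3 = 0.
φ = (−3 + √(3² + 4·6·3)) / (2·6) = (−3 + √81) / 12 = (−3 + 9)/12 = 1/2.
ℓ''(φ) = −3/φ² − 6 < 0, confirming a maximum.

φ̂_MAP = 0.500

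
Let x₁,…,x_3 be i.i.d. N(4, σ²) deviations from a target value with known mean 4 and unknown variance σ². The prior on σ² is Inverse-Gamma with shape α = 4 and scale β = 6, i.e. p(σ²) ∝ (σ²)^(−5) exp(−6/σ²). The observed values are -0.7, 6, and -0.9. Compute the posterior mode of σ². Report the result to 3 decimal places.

Sum of squared deviations about the known mean: SS = (-0.7−4)² + (6−4)² + (-0.9−4)² = 50.1.
The Normal likelihood contributes (σ²)^(−n/2) exp(−SS/(2σ²)), so the posterior is Inverse-Gamma(α + n/2, β + SS/2) = Inverse-Gamma(5.5, 31.05).
The mode of Inverse-Gamma(a, b) is b/(a+1) = 31.05/6.5 ≈ 4.777.

σ̂²_MAP = 4.777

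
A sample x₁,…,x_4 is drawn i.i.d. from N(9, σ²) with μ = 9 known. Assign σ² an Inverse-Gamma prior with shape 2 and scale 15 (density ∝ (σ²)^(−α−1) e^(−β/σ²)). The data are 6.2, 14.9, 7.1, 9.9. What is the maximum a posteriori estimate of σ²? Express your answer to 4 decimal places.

σ̂²_MAP = 7.7070

Sum of squared deviations about the known mean: SS = (6.2−9)² + (14.9−9)² + (7.1−9)² + (9.9−9)² = 47.07.
The Normal likelihood contributes (σ²)^(−n/2) exp(−SS/(2σ²)), so the posterior is Inverse-Gamma(α + n/2, β + SS/2) = Inverse-Gamma(4, 38.535).
The mode of Inverse-Gamma(a, b) is b/(a+1) = 38.535/5 ≈ 7.7070.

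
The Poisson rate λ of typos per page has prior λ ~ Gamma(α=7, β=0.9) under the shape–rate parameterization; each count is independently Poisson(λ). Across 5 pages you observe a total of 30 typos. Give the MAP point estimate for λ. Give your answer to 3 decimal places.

Σxᵢ = 30, n = 5.
Posterior ∝ λ^6e^(−0.9λ) · λ^30e^(−5λ) = λ^36e^(−5.9λ), i.e. Gamma(shape=37, rate=5.9).
The mode of a Gamma(a, b) with a ≥ 1 (shape–rate) is (a−1)/b = 36/5.9 ≈ 6.102.

λ̂_MAP = 6.102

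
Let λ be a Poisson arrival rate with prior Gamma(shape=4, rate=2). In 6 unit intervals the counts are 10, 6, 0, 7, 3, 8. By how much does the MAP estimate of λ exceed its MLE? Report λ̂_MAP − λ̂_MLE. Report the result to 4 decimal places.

Σxᵢ = 34. Posterior is Gamma(38, 8); MAP = (38−1)/8 = 37/8 ≈ 4.62500.
MLE = x̄ = 34/6 ≈ 5.66667.
Difference = 37/8 − 34/6 = -25/24 ≈ -1.0417.

MAP − MLE = -1.0417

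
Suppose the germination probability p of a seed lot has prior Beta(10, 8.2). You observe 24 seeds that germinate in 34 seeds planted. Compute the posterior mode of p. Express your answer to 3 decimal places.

p̂_MAP = 0.657

Prior: Beta(10, 8.2).
Data: 24 successes in 34 trials. The binomial likelihood contributes p^24(1−p)^10, so the posterior is Beta(10+24, 8.2+10) = Beta(34, 18.2).
For Beta(a, b) with a, b > 1 the mode is (a−1)/(a+b−2) = 33/50.2 ≈ 0.657.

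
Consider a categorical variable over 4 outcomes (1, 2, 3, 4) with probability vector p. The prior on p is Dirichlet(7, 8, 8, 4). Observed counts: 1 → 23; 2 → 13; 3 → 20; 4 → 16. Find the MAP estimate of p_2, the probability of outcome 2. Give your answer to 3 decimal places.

The posterior is Dirichlet(αᵢ + nᵢ) = Dirichlet(30, 21, 28, 20).
For a Dirichlet(a₁,…,a_K) with all aᵢ > 1, the mode has j-th component (aⱼ − 1)/(Σaᵢ − K).
Here Σaᵢ = 99 and K = 4, so p_2 = (21 − 1)/(99 − 4) = 20/95 ≈ 0.211.

MAP estimate: 0.211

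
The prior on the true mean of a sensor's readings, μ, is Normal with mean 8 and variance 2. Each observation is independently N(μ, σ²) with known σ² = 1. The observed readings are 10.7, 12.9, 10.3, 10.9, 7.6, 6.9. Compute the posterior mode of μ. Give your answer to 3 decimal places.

μ̂_MAP = 9.738

n = 6; x̄ = (10.7 + 12.9 + 10.3 + 10.9 + 7.6 + 6.9)/6 = 59.3/6 = 593/60 ≈ 9.8833.
For a Normal prior and Normal likelihood with known variance, the posterior is Normal; its mode equals its mean, the precision-weighted average.
Prior precision 1/σ₀² = 1/2 = 0.5; data precision n/σ² = 6/1 = 6.
μ̂ = (0.5·8 + 6·(593/60)) / (0.5 + 6) = 63.3/6.5 = 633/65 ≈ 9.738.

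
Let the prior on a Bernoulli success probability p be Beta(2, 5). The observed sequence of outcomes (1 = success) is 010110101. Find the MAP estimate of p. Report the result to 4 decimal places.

p̂_MAP = 0.4286

Prior: Beta(2, 5).
Data: 5 successes in 9 trials (from the sequence). The binomial likelihood contributes p^5(1−p)^4, so the posterior is Beta(2+5, 5+4) = Beta(7, 9).
For Beta(a, b) with a, b > 1 the mode is (a−1)/(a+b−2) = 6/14 ≈ 0.4286.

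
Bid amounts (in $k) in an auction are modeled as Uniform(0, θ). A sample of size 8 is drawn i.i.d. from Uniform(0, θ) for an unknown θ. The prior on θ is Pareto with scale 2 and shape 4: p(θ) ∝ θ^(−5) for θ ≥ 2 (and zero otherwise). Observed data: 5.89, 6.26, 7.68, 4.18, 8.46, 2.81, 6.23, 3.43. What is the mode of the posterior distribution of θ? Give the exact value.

The Uniform(0, θ) likelihood is θ^(−n) for θ ≥ max(xᵢ), zero otherwise. Here max(xᵢ) = 8.46.
Posterior ∝ θ^(−5) · θ^(−8) = θ^(−13) on θ ≥ max(2, 8.46) = 8.46.
This density is strictly decreasing in θ, so the posterior mode lies at the lower boundary of the support.

θ̂_MAP = 8.46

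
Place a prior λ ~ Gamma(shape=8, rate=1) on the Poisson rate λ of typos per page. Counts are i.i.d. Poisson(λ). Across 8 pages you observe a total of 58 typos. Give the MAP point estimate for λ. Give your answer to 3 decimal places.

λ̂_MAP = 7.222

Σxᵢ = 58, n = 8.
Posterior ∝ λ^7e^(−1λ) · λ^58e^(−8λ) = λ^65e^(−9λ), i.e. Gamma(shape=66, rate=9).
The mode of a Gamma(a, b) with a ≥ 1 (shape–rate) is (a−1)/b = 65/9 ≈ 7.222.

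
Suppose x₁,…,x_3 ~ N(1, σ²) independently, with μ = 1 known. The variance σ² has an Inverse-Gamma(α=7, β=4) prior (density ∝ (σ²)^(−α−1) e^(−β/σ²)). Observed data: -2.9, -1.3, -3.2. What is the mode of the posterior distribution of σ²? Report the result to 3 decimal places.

σ̂²_MAP = 2.428

Sum of squared deviations about the known mean: SS = (-2.9−1)² + (-1.3−1)² + (-3.2−1)² = 38.14.
The Normal likelihood contributes (σ²)^(−n/2) exp(−SS/(2σ²)), so the posterior is Inverse-Gamma(α + n/2, β + SS/2) = Inverse-Gamma(8.5, 23.07).
The mode of Inverse-Gamma(a, b) is b/(a+1) = 23.07/9.5 ≈ 2.428.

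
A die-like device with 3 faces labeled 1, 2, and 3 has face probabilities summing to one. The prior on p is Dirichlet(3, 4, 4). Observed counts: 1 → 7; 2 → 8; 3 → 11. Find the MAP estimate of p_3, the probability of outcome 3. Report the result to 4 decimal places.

MAP estimate: 0.4118

The posterior is Dirichlet(αᵢ + nᵢ) = Dirichlet(10, 12, 15).
For a Dirichlet(a₁,…,a_K) with all aᵢ > 1, the mode has j-th component (aⱼ − 1)/(Σaᵢ − K).
Here Σaᵢ = 37 and K = 3, so p_3 = (15 − 1)/(37 − 3) = 14/34 ≈ 0.4118.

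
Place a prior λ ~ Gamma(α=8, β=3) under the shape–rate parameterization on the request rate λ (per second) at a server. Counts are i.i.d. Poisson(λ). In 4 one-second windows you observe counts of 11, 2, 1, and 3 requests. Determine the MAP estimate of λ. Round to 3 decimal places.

λ̂_MAP = 3.429

Σxᵢ = 11+2+1+3 = 17, with n = 4.
Posterior ∝ λ^7e^(−3λ) · λ^17e^(−4λ) = λ^24e^(−7λ), i.e. Gamma(shape=25, rate=7).
The mode of a Gamma(a, b) with a ≥ 1 (shape–rate) is (a−1)/b = 24/7 ≈ 3.429.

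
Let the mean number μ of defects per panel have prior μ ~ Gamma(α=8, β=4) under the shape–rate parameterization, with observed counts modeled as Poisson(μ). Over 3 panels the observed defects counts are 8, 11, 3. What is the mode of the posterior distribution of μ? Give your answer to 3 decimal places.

μ̂_MAP = 4.143

Σxᵢ = 8+11+3 = 22, with n = 3.
Posterior ∝ μ^7e^(−4μ) · μ^22e^(−3μ) = μ^29e^(−7μ), i.e. Gamma(shape=30, rate=7).
The mode of a Gamma(a, b) with a ≥ 1 (shape–rate) is (a−1)/b = 29/7 ≈ 4.143.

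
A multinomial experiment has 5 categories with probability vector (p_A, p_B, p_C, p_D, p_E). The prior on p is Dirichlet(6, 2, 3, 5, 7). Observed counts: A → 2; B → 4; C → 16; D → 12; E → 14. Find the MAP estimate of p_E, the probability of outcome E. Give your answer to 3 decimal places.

MAP estimate of p_E = 0.303

The posterior is Dirichlet(αᵢ + nᵢ) = Dirichlet(8, 6, 19, 17, 21).
For a Dirichlet(a₁,…,a_K) with all aᵢ > 1, the mode has j-th component (aⱼ − 1)/(Σaᵢ − K).
Here Σaᵢ = 71 and K = 5, so p_E = (21 − 1)/(71 − 5) = 20/66 ≈ 0.303.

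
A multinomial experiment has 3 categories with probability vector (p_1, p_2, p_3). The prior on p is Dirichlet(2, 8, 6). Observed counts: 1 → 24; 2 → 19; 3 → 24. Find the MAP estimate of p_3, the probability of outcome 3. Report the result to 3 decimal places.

MAP estimate: 0.363

The posterior is Dirichlet(αᵢ + nᵢ) = Dirichlet(26, 27, 30).
For a Dirichlet(a₁,…,a_K) with all aᵢ > 1, the mode has j-th component (aⱼ − 1)/(Σaᵢ − K).
Here Σaᵢ = 83 and K = 3, so p_3 = (30 − 1)/(83 − 3) = 29/80 ≈ 0.363.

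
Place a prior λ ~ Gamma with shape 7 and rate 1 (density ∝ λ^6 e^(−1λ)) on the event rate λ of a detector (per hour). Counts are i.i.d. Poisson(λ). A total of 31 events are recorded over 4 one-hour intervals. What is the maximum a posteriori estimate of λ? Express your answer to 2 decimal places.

Σxᵢ = 31, n = 4.
Posterior ∝ λ^6e^(−1λ) · λ^31e^(−4λ) = λ^37e^(−5λ), i.e. Gamma(shape=38, rate=5).
The mode of a Gamma(a, b) with a ≥ 1 (shape–rate) is (a−1)/b = 37/5 ≈ 7.40.

λ̂_MAP = 7.40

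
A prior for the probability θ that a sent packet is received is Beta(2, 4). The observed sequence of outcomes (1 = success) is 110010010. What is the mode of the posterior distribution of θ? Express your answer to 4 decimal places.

θ̂_MAP = 0.3846

Prior: Beta(2, 4).
Data: 4 successes in 9 trials (from the sequence). The binomial likelihood contributes θ^4(1−θ)^5, so the posterior is Beta(2+4, 4+5) = Beta(6, 9).
For Beta(a, b) with a, b > 1 the mode is (a−1)/(a+b−2) = 5/13 ≈ 0.3846.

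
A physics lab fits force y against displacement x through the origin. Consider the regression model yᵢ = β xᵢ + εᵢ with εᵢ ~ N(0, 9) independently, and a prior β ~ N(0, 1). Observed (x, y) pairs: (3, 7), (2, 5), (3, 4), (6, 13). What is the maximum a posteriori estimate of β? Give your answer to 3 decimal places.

log p(β | y) = −Σ(yᵢ − βxᵢ)²/(2·9) − β²/(2·1) + const.
Setting the derivative to zero: Σxᵢ(yᵢ − βxᵢ)/9 − β/1 = 0, so β = Σxᵢyᵢ / (Σxᵢ² + σ²/τ²).
Σxᵢyᵢ = 3·7 + 2·5 + 3·4 + 6·13 = 121; Σxᵢ² = 58; σ²/τ² = 9.
β̂_MAP = 121 / (58 + 9) = 121/67 ≈ 1.806.

β̂_MAP = 1.806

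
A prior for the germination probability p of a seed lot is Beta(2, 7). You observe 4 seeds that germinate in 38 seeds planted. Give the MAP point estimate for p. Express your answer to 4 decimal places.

p̂_MAP = 0.1111

Prior: Beta(2, 7).
Data: 4 successes in 38 trials. The binomial likelihood contributes p^4(1−p)^34, so the posterior is Beta(2+4, 7+34) = Beta(6, 41).
For Beta(a, b) with a, b > 1 the mode is (a−1)/(a+b−2) = 5/45 ≈ 0.1111.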